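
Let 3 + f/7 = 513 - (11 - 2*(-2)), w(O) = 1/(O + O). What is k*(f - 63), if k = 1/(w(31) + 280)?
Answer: 7812/643 ≈ 12.149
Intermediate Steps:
w(O) = 1/(2*O)
k = 62/17361 (k = 1/((½)/31 + 280) = 1/((½)*(1/31) + 280) = 1/(1/62 + 280) = 1/(17361/62) = 62/17361 ≈ 0.0035712)
f = 3465 (f = -21 + 7*(513 - (11 - 2*(-2))) = -21 + 7*(513 - (11 + 4)) = -21 + 7*(513 - 1*15) = -21 + 7*(513 - 15) = -21 + 7*498 = -21 + 3486 = 3465)
k*(f - 63) = 62*(3465 - 63)/17361 = (62/17361)*3402 = 7812/643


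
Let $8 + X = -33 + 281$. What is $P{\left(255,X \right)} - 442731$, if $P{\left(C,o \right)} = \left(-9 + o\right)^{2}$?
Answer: $-389370$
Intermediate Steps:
$X = 240$ ($X = -8 + \left(-33 + 281\right) = -8 + 248 = 240$)
$P{\left(255,X \right)} - 442731 = \left(-9 + 240\right)^{2} - 442731 = 231^{2} - 442731 = 53361 - 442731 = -389370$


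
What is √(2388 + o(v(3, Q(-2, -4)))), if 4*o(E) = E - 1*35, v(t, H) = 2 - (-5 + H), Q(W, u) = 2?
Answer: 69*√2/2 ≈ 48.790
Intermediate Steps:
v(t, H) = 7 - H (v(t, H) = 2 + (5 - H) = 7 - H)
o(E) = -35/4 + E/4 (o(E) = (E - 1*35)/4 = (E - 35)/4 = (-35 + E)/4 = -35/4 + E/4)
√(2388 + o(v(3, Q(-2, -4)))) = √(2388 + (-35/4 + (7 - 1*2)/4)) = √(2388 + (-35/4 + (7 - 2)/4)) = √(2388 + (-35/4 + (¼)*5)) = √(2388 + (-35/4 + 5/4)) = √(2388 - 15/2) = √(4761/2) = 69*√2/2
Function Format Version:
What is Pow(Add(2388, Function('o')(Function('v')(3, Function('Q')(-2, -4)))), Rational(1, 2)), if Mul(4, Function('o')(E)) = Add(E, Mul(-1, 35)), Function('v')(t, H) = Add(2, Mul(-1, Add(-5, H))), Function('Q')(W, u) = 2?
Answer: Mul(Rational(69, 2), Pow(2, Rational(1, 2))) ≈ 48.790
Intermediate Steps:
Function('v')(t, H) = Add(7, Mul(-1, H)) (Function('v')(t, H) = Add(2, Add(5, Mul(-1, H))) = Add(7, Mul(-1, H)))
Function('o')(E) = Add(Rational(-35, 4), Mul(Rational(1, 4), E)) (Function('o')(E) = Mul(Rational(1, 4), Add(E, Mul(-1, 35))) = Mul(Rational(1, 4), Add(E, -35)) = Mul(Rational(1, 4), Add(-35, E)) = Add(Rational(-35, 4), Mul(Rational(1, 4), E)))
Pow(Add(2388, Function('o')(Function('v')(3, Function('Q')(-2, -4)))), Rational(1, 2)) = Pow(Add(2388, Add(Rational(-35, 4), Mul(Rational(1, 4), Add(7, Mul(-1, 2))))), Rational(1, 2)) = Pow(Add(2388, Add(Rational(-35, 4), Mul(Rational(1, 4), Add(7, -2)))), Rational(1, 2)) = Pow(Add(2388, Add(Rational(-35, 4), Mul(Rational(1, 4), 5))), Rational(1, 2)) = Pow(Add(2388, Add(Rational(-35, 4), Rational(5, 4))), Rational(1, 2)) = Pow(Add(2388, Rational(-15, 2)), Rational(1, 2)) = Pow(Rational(4761, 2), Rational(1, 2)) = Mul(Rational(69, 2), Pow(2, Rational(1, 2)))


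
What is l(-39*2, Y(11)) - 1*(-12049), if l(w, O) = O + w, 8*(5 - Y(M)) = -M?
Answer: 95819/8 ≈ 11977.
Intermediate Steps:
Y(M) = 5 + M/8 (Y(M) = 5 - (-1)*M/8 = 5 + M/8)
l(-39*2, Y(11)) - 1*(-12049) = ((5 + (⅛)*11) - 39*2) - 1*(-12049) = ((5 + 11/8) - 78) + 12049 = (51/8 - 78) + 12049 = -573/8 + 12049 = 95819/8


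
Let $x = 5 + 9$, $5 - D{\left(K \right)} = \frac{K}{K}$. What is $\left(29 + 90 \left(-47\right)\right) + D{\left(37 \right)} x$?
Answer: $-4145$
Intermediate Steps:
$D{\left(K \right)} = 4$ ($D{\left(K \right)} = 5 - \frac{K}{K} = 5 - 1 = 4$)
$x = 14$
$\left(29 + 90 \left(-47\right)\right) + D{\left(37 \right)} x = \left(29 + 90 \left(-47\right)\right) + 4 \cdot 14 = \left(29 - 4230\right) + 56 = -4201 + 56 = -4145$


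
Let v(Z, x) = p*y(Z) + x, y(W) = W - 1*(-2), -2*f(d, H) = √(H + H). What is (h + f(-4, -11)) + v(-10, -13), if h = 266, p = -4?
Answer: 285 - I*√22/2 ≈ 285.0 - 2.3452*I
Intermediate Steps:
f(d, H) = -√2*√H/2 (f(d, H) = -√(H + H)/2 = -√2*√H/2)
y(W) = 2 + W (y(W) = W + 2 = 2 + W)
v(Z, x) = -8 + x - 4*Z (v(Z, x) = -4*(2 + Z) + x = (-8 - 4*Z) + x = -8 + x - 4*Z)
(h + f(-4, -11)) + v(-10, -13) = (266 - √2*√(-11)/2) + (-8 - 13 - 4*(-10)) = (266 - √2*I*√11/2) + (-8 - 13 + 40) = (266 - I*√22/2) + 19 = 285 - I*√22/2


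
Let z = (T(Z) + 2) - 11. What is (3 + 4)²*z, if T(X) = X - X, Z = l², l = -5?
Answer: -441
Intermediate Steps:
Z = 25 (Z = (-5)² = 25)
T(X) = 0
z = -9 (z = (0 + 2) - 11 = 2 - 11 = -9)
(3 + 4)²*z = (3 + 4)²*(-9) = 7²*(-9) = 49*(-9) = -441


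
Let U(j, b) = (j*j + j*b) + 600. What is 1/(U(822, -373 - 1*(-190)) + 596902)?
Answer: 1/1122760 ≈ 8.9066e-7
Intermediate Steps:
U(j, b) = 600 + j² + b*j (U(j, b) = (j² + b*j) + 600 = 600 + j² + b*j)
1/(U(822, -373 - 1*(-190)) + 596902) = 1/((600 + 822² + (-373 - 1*(-190))*822) + 596902) = 1/((600 + 675684 + (-373 + 190)*822) + 596902) = 1/((600 + 675684 - 183*822) + 596902) = 1/((600 + 675684 - 150426) + 596902) = 1/(525858 + 596902) = 1/1122760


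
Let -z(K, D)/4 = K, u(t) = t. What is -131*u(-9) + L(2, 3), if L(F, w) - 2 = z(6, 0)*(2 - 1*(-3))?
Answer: 1061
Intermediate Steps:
z(K, D) = -4*K
L(F, w) = -118 (L(F, w) = 2 + (-4*6)*(2 - 1*(-3)) = 2 - 24*(2 + 3) = 2 - 24*5 = 2 - 120 = -118)
-131*u(-9) + L(2, 3) = -131*(-9) - 118 = 1179 - 118 = 1061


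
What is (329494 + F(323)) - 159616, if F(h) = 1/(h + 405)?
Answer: 123671185/728 ≈ 1.6988e+5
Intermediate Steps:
F(h) = 1/(405 + h)
(329494 + F(323)) - 159616 = (329494 + 1/(405 + 323)) - 159616 = (329494 + 1/728) - 159616 = 239871633/728 - 159616 = 123671185/728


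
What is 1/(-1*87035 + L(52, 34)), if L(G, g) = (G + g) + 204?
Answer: -1/86745 ≈ -1.1528e-5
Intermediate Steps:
L(G, g) = 204 + G + g
1/(-1*87035 + L(52, 34)) = 1/(-1*87035 + (204 + 52 + 34)) = 1/(-87035 + 290) = 1/(-86745) = -1/86745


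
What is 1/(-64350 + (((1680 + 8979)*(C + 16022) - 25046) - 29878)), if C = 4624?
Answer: 1/219946440 ≈ 4.5466e-9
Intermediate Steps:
1/(-64350 + (((1680 + 8979)*(C + 16022) - 25046) - 29878)) = 1/(-64350 + (((1680 + 8979)*(4624 + 16022) - 25046) - 29878)) = 1/(-64350 + ((10659*20646 - 25046) - 29878)) = 1/(-64350 + ((220065714 - 25046) - 29878)) = 1/(-64350 + (220040668 - 29878)) = 1/(-64350 + 220010790) = 1/219946440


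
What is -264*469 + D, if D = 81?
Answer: -123735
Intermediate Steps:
-264*469 + D = -264*469 + 81 = -123816 + 81 = -123735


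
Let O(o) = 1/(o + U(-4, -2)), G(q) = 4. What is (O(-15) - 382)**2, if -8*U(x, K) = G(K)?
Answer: 140280336/961 ≈ 1.4597e+5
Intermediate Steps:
U(x, K) = -1/2 (U(x, K) = -1/8*4 = -1/2)
O(o) = 1/(-1/2 + o) (O(o) = 1/(o - 1/2) = 1/(-1/2 + o))
(O(-15) - 382)**2 = (2/(-1 + 2*(-15)) - 382)**2 = (2/(-1 - 30) - 382)**2 = (2/(-31) - 382)**2 = (2*(-1/31) - 382)**2 = (-2/31 - 382)**2 = (-11844/31)**2 = 140280336/961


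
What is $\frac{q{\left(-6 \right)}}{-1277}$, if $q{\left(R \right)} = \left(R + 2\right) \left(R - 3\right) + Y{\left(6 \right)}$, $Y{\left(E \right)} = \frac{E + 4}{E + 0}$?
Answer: $- \frac{113}{3831} \approx -0.029496$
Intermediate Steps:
$Y{\left(E \right)} = \frac{4 + E}{E}$
$q{\left(R \right)} = \frac{5}{3} + \left(-3 + R\right) \left(2 + R\right)$ ($q{\left(R \right)} = \left(R + 2\right) \left(R - 3\right) + \frac{4 + 6}{6} = \left(2 + R\right) \left(-3 + R\right) + \frac{1}{6} \cdot 10 = \left(-3 + R\right) \left(2 + R\right) + \frac{5}{3} = \frac{5}{3} + \left(-3 + R\right) \left(2 + R\right)$)
$\frac{q{\left(-6 \right)}}{-1277} = \frac{- \frac{13}{3} + \left(-6\right)^{2} - -6}{-1277} = - \frac{- \frac{13}{3} + 36 + 6}{1277} = \left(- \frac{1}{1277}\right) \frac{113}{3} = - \frac{113}{3831}$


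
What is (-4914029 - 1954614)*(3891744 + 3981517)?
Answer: -54078619054823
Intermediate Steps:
(-4914029 - 1954614)*(3891744 + 3981517) = -6868643*7873261 = -54078619054823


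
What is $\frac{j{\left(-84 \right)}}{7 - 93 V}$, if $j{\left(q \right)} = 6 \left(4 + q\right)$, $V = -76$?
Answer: $- \frac{96}{1415} \approx -0.067845$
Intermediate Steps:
$j{\left(q \right)} = 24 + 6 q$
$\frac{j{\left(-84 \right)}}{7 - 93 V} = \frac{24 + 6 \left(-84\right)}{7 - -7068} = \frac{24 - 504}{7 + 7068} = - \frac{480}{7075} = \left(-480\right) \frac{1}{7075} = - \frac{96}{1415}$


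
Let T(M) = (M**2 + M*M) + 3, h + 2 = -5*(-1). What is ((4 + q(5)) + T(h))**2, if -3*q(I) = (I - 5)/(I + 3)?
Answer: 625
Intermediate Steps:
q(I) = -(-5 + I)/(3*(3 + I)) (q(I) = -(I - 5)/(3*(I + 3)) = -(-5 + I)/(3*(3 + I)))
h = 3 (h = -2 - 5*(-1) = -2 + 5 = 3)
T(M) = 3 + 2*M**2 (T(M) = (M**2 + M**2) + 3 = 2*M**2 + 3 = 3 + 2*M**2)
((4 + q(5)) + T(h))**2 = ((4 + (5 - 1*5)/(3*(3 + 5))) + (3 + 2*3**2))**2 = ((4 + (1/3)*(5 - 5)/8) + (3 + 2*9))**2 = ((4 + (1/3)*(1/8)*0) + (3 + 18))**2 = ((4 + 0) + 21)**2 = (4 + 21)**2 = 25**2 = 625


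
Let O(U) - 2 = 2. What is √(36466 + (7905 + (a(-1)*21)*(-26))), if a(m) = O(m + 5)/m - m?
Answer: √46009 ≈ 214.50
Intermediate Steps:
O(U) = 4 (O(U) = 2 + 2 = 4)
a(m) = -m + 4/m (a(m) = 4/m - m = -m + 4/m)
√(36466 + (7905 + (a(-1)*21)*(-26))) = √(36466 + (7905 + ((-1*(-1) + 4/(-1))*21)*(-26))) = √(36466 + (7905 + ((1 + 4*(-1))*21)*(-26))) = √(36466 + (7905 + ((1 - 4)*21)*(-26))) = √(36466 + (7905 - 3*21*(-26))) = √(36466 + (7905 - 63*(-26))) = √(36466 + (7905 + 1638)) = √(36466 + 9543) = √46009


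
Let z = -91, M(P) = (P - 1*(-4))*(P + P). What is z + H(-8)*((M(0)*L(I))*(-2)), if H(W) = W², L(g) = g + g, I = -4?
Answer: -91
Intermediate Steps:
L(g) = 2*g
M(P) = 2*P*(4 + P) (M(P) = (P + 4)*(2*P) = (4 + P)*(2*P) = 2*P*(4 + P))
z + H(-8)*((M(0)*L(I))*(-2)) = -91 + (-8)²*(((2*0*(4 + 0))*(2*(-4)))*(-2)) = -91 + 64*(((2*0*4)*(-8))*(-2)) = -91 + 64*((0*(-8))*(-2)) = -91 + 64*(0*(-2)) = -91 + 64*0 = -91 + 0 = -91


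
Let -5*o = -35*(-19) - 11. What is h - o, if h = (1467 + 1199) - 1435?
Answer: 6809/5 ≈ 1361.8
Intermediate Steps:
h = 1231 (h = 2666 - 1435 = 1231)
o = -654/5 (o = -(-35*(-19) - 11)/5 = -(665 - 11)/5 = -1/5*654 = -654/5 ≈ -130.80)
h - o = 1231 - 1*(-654/5) = 1231 + 654/5 = 6809/5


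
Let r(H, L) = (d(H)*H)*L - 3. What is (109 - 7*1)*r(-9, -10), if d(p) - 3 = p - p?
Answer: 27234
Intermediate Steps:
d(p) = 3 (d(p) = 3 + (p - p) = 3 + 0 = 3)
r(H, L) = -3 + 3*H*L (r(H, L) = (3*H)*L - 3 = 3*H*L - 3 = -3 + 3*H*L)
(109 - 7*1)*r(-9, -10) = (109 - 7*1)*(-3 + 3*(-9)*(-10)) = (109 - 7)*(-3 + 270) = 102*267 = 27234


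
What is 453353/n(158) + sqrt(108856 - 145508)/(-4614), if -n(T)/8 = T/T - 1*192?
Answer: 453353/1528 - 7*I*sqrt(187)/2307 ≈ 296.7 - 0.041493*I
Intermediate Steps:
n(T) = 1528 (n(T) = -8*(T/T - 1*192) = -8*(1 - 192) = -8*(-191) = 1528)
453353/n(158) + sqrt(108856 - 145508)/(-4614) = 453353/1528 + sqrt(108856 - 145508)/(-4614) = 453353*(1/1528) + sqrt(-36652)*(-1/4614) = 453353/1528 + (14*I*sqrt(187))*(-1/4614) = 453353/1528 - 7*I*sqrt(187)/2307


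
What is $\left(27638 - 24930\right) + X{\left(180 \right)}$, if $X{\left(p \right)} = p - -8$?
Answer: $2896$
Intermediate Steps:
$X{\left(p \right)} = 8 + p$ ($X{\left(p \right)} = p + 8 = 8 + p$)
$\left(27638 - 24930\right) + X{\left(180 \right)} = \left(27638 - 24930\right) + \left(8 + 180\right) = 2708 + 188 = 2896$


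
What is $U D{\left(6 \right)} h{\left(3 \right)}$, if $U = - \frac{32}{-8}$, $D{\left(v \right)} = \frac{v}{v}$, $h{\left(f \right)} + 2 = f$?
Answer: $4$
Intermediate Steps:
$h{\left(f \right)} = -2 + f$
$D{\left(v \right)} = 1$
$U = 4$ ($U = \left(-32\right) \left(- \frac{1}{8}\right) = 4$)
$U D{\left(6 \right)} h{\left(3 \right)} = 4 \cdot 1 \left(-2 + 3\right) = 4 \cdot 1 = 4$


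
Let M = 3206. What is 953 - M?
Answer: -2253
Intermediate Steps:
953 - M = 953 - 1*3206 = 953 - 3206 = -2253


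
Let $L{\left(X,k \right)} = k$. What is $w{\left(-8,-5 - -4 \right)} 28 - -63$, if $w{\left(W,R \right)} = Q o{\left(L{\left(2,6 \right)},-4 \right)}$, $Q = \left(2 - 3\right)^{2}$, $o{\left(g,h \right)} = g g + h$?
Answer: $959$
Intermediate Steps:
$o{\left(g,h \right)} = h + g^{2}$ ($o{\left(g,h \right)} = g^{2} + h = h + g^{2}$)
$Q = 1$ ($Q = \left(-1\right)^{2} = 1$)
$w{\left(W,R \right)} = 32$ ($w{\left(W,R \right)} = 1 \left(-4 + 6^{2}\right) = 1 \left(-4 + 36\right) = 1 \cdot 32 = 32$)
$w{\left(-8,-5 - -4 \right)} 28 - -63 = 32 \cdot 28 - -63 = 896 + 63 = 959$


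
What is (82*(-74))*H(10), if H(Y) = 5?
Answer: -30340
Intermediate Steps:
(82*(-74))*H(10) = (82*(-74))*5 = -6068*5 = -30340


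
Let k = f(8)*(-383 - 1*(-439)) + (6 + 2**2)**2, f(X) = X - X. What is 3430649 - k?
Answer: 3430549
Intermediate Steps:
f(X) = 0
k = 100 (k = 0*(-383 - 1*(-439)) + (6 + 2**2)**2 = 0*(-383 + 439) + (6 + 4)**2 = 0*56 + 10**2 = 0 + 100 = 100)
3430649 - k = 3430649 - 1*100 = 3430649 - 100 = 3430549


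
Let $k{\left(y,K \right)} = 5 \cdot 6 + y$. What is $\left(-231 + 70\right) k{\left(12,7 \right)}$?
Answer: $-6762$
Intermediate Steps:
$k{\left(y,K \right)} = 30 + y$
$\left(-231 + 70\right) k{\left(12,7 \right)} = \left(-231 + 70\right) \left(30 + 12\right) = \left(-161\right) 42 = -6762$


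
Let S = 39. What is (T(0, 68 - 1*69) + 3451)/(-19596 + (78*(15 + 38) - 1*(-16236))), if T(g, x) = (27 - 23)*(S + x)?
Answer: 1201/258 ≈ 4.6550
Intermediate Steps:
T(g, x) = 156 + 4*x (T(g, x) = (27 - 23)*(39 + x) = 4*(39 + x) = 156 + 4*x)
(T(0, 68 - 1*69) + 3451)/(-19596 + (78*(15 + 38) - 1*(-16236))) = ((156 + 4*(68 - 1*69)) + 3451)/(-19596 + (78*(15 + 38) - 1*(-16236))) = ((156 + 4*(68 - 69)) + 3451)/(-19596 + (78*53 + 16236)) = ((156 + 4*(-1)) + 3451)/(-19596 + (4134 + 16236)) = ((156 - 4) + 3451)/(-19596 + 20370) = (152 + 3451)/774 = 3603*(1/774) = 1201/258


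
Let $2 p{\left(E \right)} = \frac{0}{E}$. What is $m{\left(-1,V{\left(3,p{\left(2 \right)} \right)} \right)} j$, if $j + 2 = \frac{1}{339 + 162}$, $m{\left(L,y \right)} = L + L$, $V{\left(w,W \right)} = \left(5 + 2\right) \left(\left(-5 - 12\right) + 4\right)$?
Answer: $\frac{2002}{501} \approx 3.996$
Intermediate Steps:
$p{\left(E \right)} = 0$ ($p{\left(E \right)} = \frac{0 \frac{1}{E}}{2} = \frac{1}{2} \cdot 0 = 0$)
$V{\left(w,W \right)} = -91$ ($V{\left(w,W \right)} = 7 \left(\left(-5 - 12\right) + 4\right) = 7 \left(-17 + 4\right) = 7 \left(-13\right) = -91$)
$m{\left(L,y \right)} = 2 L$
$j = - \frac{1001}{501}$ ($j = -2 + \frac{1}{339 + 162} = -2 + \frac{1}{501} = - \frac{1001}{501} \approx -1.998$)
$m{\left(-1,V{\left(3,p{\left(2 \right)} \right)} \right)} j = 2 \left(-1\right) \left(- \frac{1001}{501}\right) = \left(-2\right) \left(- \frac{1001}{501}\right) = \frac{2002}{501}$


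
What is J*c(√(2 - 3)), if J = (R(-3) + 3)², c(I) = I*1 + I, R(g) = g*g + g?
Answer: 162*I ≈ 162.0*I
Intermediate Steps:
R(g) = g + g² (R(g) = g² + g = g + g²)
c(I) = 2*I (c(I) = I + I = 2*I)
J = 81 (J = (-3*(1 - 3) + 3)² = (-3*(-2) + 3)² = (6 + 3)² = 9² = 81)
J*c(√(2 - 3)) = 81*(2*√(2 - 3)) = 81*(2*√(-1)) = 81*(2*I) = 162*I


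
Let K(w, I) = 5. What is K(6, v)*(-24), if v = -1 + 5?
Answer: -120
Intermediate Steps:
v = 4
K(6, v)*(-24) = 5*(-24) = -120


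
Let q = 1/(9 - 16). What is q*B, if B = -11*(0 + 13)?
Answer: 143/7 ≈ 20.429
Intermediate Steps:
q = -⅐ (q = 1/(-7) = -⅐ ≈ -0.14286)
B = -143 (B = -11*13 = -143)
q*B = -⅐*(-143) = 143/7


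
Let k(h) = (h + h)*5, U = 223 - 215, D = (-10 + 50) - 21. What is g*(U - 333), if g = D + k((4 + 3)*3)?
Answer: -74425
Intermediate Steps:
D = 19 (D = 40 - 21 = 19)
U = 8
k(h) = 10*h (k(h) = (2*h)*5 = 10*h)
g = 229 (g = 19 + 10*((4 + 3)*3) = 19 + 10*(7*3) = 19 + 10*21 = 19 + 210 = 229)
g*(U - 333) = 229*(8 - 333) = 229*(-325) = -74425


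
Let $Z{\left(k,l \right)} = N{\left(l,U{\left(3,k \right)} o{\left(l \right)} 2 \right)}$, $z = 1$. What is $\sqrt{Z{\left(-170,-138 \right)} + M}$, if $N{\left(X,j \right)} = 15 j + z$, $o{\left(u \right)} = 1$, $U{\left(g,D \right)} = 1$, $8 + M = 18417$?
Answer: $2 \sqrt{4610} \approx 135.79$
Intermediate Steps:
$M = 18409$ ($M = -8 + 18417 = 18409$)
$N{\left(X,j \right)} = 1 + 15 j$ ($N{\left(X,j \right)} = 15 j + 1 = 1 + 15 j$)
$Z{\left(k,l \right)} = 31$ ($Z{\left(k,l \right)} = 1 + 15 \cdot 1 \cdot 1 \cdot 2 = 1 + 15 \cdot 1 \cdot 2 = 1 + 15 \cdot 2 = 1 + 30 = 31$)
$\sqrt{Z{\left(-170,-138 \right)} + M} = \sqrt{31 + 18409} = \sqrt{18440} = 2 \sqrt{4610}$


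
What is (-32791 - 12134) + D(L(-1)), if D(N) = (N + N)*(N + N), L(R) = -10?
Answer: -44525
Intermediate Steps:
D(N) = 4*N² (D(N) = (2*N)*(2*N) = 4*N²)
(-32791 - 12134) + D(L(-1)) = (-32791 - 12134) + 4*(-10)² = -44925 + 4*100 = -44925 + 400 = -44525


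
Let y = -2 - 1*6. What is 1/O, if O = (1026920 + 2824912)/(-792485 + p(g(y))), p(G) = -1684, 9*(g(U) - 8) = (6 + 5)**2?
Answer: -264723/1283944 ≈ -0.20618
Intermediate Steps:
y = -8 (y = -2 - 6 = -8)
g(U) = 193/9 (g(U) = 8 + (6 + 5)**2/9 = 8 + (1/9)*11**2 = 8 + (1/9)*121 = 8 + 121/9 = 193/9)
O = -1283944/264723 (O = (1026920 + 2824912)/(-792485 - 1684) = 3851832/(-794169) = 3851832*(-1/794169) = -1283944/264723 ≈ -4.8501)
1/O = 1/(-1283944/264723) = -264723/1283944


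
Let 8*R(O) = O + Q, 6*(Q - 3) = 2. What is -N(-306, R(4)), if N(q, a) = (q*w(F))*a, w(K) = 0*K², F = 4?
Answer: 0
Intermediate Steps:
Q = 10/3 (Q = 3 + (⅙)*2 = 3 + ⅓ = 10/3 ≈ 3.3333)
R(O) = 5/12 + O/8 (R(O) = (O + 10/3)/8 = (10/3 + O)/8 = 5/12 + O/8)
w(K) = 0
N(q, a) = 0 (N(q, a) = (q*0)*a = 0*a = 0)
-N(-306, R(4)) = -1*0 = 0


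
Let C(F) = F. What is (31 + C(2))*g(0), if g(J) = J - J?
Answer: 0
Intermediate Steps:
g(J) = 0
(31 + C(2))*g(0) = (31 + 2)*0 = 33*0 = 0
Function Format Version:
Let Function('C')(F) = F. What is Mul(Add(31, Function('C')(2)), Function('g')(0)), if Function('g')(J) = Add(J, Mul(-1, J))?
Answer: 0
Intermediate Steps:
Function('g')(J) = 0
Mul(Add(31, Function('C')(2)), Function('g')(0)) = Mul(Add(31, 2), 0) = Mul(33, 0) = 0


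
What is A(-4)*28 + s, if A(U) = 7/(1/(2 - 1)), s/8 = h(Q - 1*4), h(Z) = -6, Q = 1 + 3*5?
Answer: 148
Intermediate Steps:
Q = 16 (Q = 1 + 15 = 16)
s = -48 (s = 8*(-6) = -48)
A(U) = 7 (A(U) = 7/(1/1) = 7/1 = 7*1 = 7)
A(-4)*28 + s = 7*28 - 48 = 196 - 48 = 148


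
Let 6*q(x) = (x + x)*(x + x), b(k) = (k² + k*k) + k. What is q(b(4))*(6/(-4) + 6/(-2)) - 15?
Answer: -3903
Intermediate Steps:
b(k) = k + 2*k² (b(k) = (k² + k²) + k = 2*k² + k = k + 2*k²)
q(x) = 2*x²/3 (q(x) = ((x + x)*(x + x))/6 = ((2*x)*(2*x))/6 = (4*x²)/6 = 2*x²/3)
q(b(4))*(6/(-4) + 6/(-2)) - 15 = (2*(4*(1 + 2*4))²/3)*(6/(-4) + 6/(-2)) - 15 = (2*(4*(1 + 8))²/3)*(6*(-¼) + 6*(-½)) - 15 = (2*(4*9)²/3)*(-3/2 - 3) - 15 = ((⅔)*36²)*(-9/2) - 15 = ((⅔)*1296)*(-9/2) - 15 = 864*(-9/2) - 15 = -3888 - 15 = -3903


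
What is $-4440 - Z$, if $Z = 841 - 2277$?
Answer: $-3004$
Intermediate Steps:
$Z = -1436$ ($Z = 841 - 2277 = -1436$)
$-4440 - Z = -4440 - -1436 = -4440 + 1436 = -3004$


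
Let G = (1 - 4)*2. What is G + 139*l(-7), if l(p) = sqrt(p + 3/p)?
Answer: -6 + 278*I*sqrt(91)/7 ≈ -6.0 + 378.85*I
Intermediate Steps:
G = -6 (G = -3*2 = -6)
G + 139*l(-7) = -6 + 139*sqrt(-7 + 3/(-7)) = -6 + 139*sqrt(-7 + 3*(-1/7)) = -6 + 139*sqrt(-7 - 3/7) = -6 + 139*sqrt(-52/7) = -6 + 139*(2*I*sqrt(91)/7) = -6 + 278*I*sqrt(91)/7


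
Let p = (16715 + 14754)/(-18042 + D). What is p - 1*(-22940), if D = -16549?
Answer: 793486071/34591 ≈ 22939.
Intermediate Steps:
p = -31469/34591 (p = (16715 + 14754)/(-18042 - 16549) = 31469/(-34591) = 31469*(-1/34591) = -31469/34591 ≈ -0.90975)
p - 1*(-22940) = -31469/34591 - 1*(-22940) = -31469/34591 + 22940 = 793486071/34591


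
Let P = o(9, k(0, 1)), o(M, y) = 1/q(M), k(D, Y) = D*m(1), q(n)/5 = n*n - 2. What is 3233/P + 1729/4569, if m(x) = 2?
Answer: 5834774644/4569 ≈ 1.2770e+6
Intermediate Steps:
q(n) = -10 + 5*n² (q(n) = 5*(n*n - 2) = 5*(n² - 2) = 5*(-2 + n²) = -10 + 5*n²)
k(D, Y) = 2*D (k(D, Y) = D*2 = 2*D)
o(M, y) = 1/(-10 + 5*M²)
P = 1/395 (P = 1/(5*(-2 + 9²)) = 1/(5*(-2 + 81)) = (⅕)/79 = (⅕)*(1/79) = 1/395 ≈ 0.0025316)
3233/P + 1729/4569 = 3233/(1/395) + 1729/4569 = 3233*395 + 1729*(1/4569) = 1277035 + 1729/4569 = 5834774644/4569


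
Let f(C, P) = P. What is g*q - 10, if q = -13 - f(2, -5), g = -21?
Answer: 158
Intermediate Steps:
q = -8 (q = -13 - 1*(-5) = -13 + 5 = -8)
g*q - 10 = -21*(-8) - 10 = 168 - 10 = 158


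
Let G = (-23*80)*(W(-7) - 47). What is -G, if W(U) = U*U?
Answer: 3680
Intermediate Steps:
W(U) = U²
G = -3680 (G = (-23*80)*((-7)² - 47) = -1840*(49 - 47) = -1840*2 = -3680)
-G = -1*(-3680) = 3680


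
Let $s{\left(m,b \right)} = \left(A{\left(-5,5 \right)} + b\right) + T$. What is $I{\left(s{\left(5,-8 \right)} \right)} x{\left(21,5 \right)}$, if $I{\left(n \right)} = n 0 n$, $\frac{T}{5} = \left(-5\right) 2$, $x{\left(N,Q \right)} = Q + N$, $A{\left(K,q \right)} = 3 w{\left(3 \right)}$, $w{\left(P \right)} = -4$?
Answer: $0$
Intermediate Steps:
$A{\left(K,q \right)} = -12$ ($A{\left(K,q \right)} = 3 \left(-4\right) = -12$)
$x{\left(N,Q \right)} = N + Q$
$T = -50$ ($T = 5 \left(\left(-5\right) 2\right) = 5 \left(-10\right) = -50$)
$s{\left(m,b \right)} = -62 + b$ ($s{\left(m,b \right)} = \left(-12 + b\right) - 50 = -62 + b$)
$I{\left(n \right)} = 0$ ($I{\left(n \right)} = 0 n = 0$)
$I{\left(s{\left(5,-8 \right)} \right)} x{\left(21,5 \right)} = 0 \left(21 + 5\right) = 0 \cdot 26 = 0$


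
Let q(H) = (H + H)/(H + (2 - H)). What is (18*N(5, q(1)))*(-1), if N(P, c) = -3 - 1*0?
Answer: 54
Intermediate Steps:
q(H) = H (q(H) = (2*H)/2 = (2*H)*(1/2) = H)
N(P, c) = -3 (N(P, c) = -3 + 0 = -3)
(18*N(5, q(1)))*(-1) = (18*(-3))*(-1) = -54*(-1) = 54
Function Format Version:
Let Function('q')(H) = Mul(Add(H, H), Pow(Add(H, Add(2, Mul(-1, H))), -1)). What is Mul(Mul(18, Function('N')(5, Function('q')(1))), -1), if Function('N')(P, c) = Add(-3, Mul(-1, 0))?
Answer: 54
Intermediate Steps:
Function('q')(H) = H (Function('q')(H) = Mul(Mul(2, H), Pow(2, -1)) = Mul(Mul(2, H), Rational(1, 2)) = H)
Function('N')(P, c) = -3 (Function('N')(P, c) = Add(-3, 0) = -3)
Mul(Mul(18, Function('N')(5, Function('q')(1))), -1) = Mul(Mul(18, -3), -1) = Mul(-54, -1) = 54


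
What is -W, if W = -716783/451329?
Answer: 716783/451329 ≈ 1.5882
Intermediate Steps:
W = -716783/451329 (W = -716783*1/451329 = -716783/451329 ≈ -1.5882)
-W = -1*(-716783/451329) = 716783/451329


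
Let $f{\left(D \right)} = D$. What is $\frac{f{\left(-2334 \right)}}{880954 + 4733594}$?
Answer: $- \frac{389}{935758} \approx -0.00041571$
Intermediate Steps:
$\frac{f{\left(-2334 \right)}}{880954 + 4733594} = - \frac{2334}{880954 + 4733594} = - \frac{2334}{5614548} = \left(-2334\right) \frac{1}{5614548} = - \frac{389}{935758}$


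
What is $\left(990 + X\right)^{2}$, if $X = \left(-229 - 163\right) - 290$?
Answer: $94864$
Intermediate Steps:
$X = -682$ ($X = -392 - 290 = -682$)
$\left(990 + X\right)^{2} = \left(990 - 682\right)^{2} = 308^{2} = 94864$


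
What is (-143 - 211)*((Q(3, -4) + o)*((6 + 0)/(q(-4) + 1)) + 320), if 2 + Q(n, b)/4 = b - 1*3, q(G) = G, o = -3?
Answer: -140892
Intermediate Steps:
Q(n, b) = -20 + 4*b (Q(n, b) = -8 + 4*(b - 1*3) = -8 + 4*(b - 3) = -8 + 4*(-3 + b) = -8 + (-12 + 4*b) = -20 + 4*b)
(-143 - 211)*((Q(3, -4) + o)*((6 + 0)/(q(-4) + 1)) + 320) = (-143 - 211)*(((-20 + 4*(-4)) - 3)*((6 + 0)/(-4 + 1)) + 320) = -354*(((-20 - 16) - 3)*(6/(-3)) + 320) = -354*((-36 - 3)*(6*(-⅓)) + 320) = -354*(-39*(-2) + 320) = -354*(78 + 320) = -354*398 = -140892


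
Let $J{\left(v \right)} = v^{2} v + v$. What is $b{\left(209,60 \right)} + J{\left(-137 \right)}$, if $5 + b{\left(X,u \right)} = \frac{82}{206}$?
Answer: $- \frac{264863944}{103} \approx -2.5715 \cdot 10^{6}$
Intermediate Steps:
$b{\left(X,u \right)} = - \frac{474}{103}$ ($b{\left(X,u \right)} = -5 + \frac{82}{206} = -5 + 82 \cdot \frac{1}{206} = -5 + \frac{41}{103} = - \frac{474}{103}$)
$J{\left(v \right)} = v + v^{3}$ ($J{\left(v \right)} = v^{3} + v = v + v^{3}$)
$b{\left(209,60 \right)} + J{\left(-137 \right)} = - \frac{474}{103} + \left(-137 + \left(-137\right)^{3}\right) = - \frac{474}{103} - 2571490 = - \frac{264863944}{103}$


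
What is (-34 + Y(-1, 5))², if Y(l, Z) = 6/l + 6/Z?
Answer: 37636/25 ≈ 1505.4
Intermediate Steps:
Y(l, Z) = 6/Z + 6/l
(-34 + Y(-1, 5))² = (-34 + (6/5 + 6/(-1)))² = (-34 + (6*(⅕) + 6*(-1)))² = (-34 + (6/5 - 6))² = (-34 - 24/5)² = (-194/5)² = 37636/25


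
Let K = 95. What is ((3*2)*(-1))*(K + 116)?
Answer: -1266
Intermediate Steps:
((3*2)*(-1))*(K + 116) = ((3*2)*(-1))*(95 + 116) = (6*(-1))*211 = -6*211 = -1266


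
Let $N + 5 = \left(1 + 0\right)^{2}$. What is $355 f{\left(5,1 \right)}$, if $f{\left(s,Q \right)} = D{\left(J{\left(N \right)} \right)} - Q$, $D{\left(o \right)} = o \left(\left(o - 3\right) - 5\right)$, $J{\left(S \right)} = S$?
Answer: $16685$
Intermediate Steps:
$N = -4$ ($N = -5 + \left(1 + 0\right)^{2} = -5 + 1^{2} = -5 + 1 = -4$)
$D{\left(o \right)} = o \left(-8 + o\right)$ ($D{\left(o \right)} = o \left(\left(-3 + o\right) - 5\right) = o \left(-8 + o\right)$)
$f{\left(s,Q \right)} = 48 - Q$ ($f{\left(s,Q \right)} = - 4 \left(-8 - 4\right) - Q = \left(-4\right) \left(-12\right) - Q = 48 - Q$)
$355 f{\left(5,1 \right)} = 355 \left(48 - 1\right) = 355 \cdot 47 = 16685$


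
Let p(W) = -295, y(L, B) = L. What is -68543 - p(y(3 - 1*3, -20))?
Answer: -68248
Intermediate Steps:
-68543 - p(y(3 - 1*3, -20)) = -68543 - 1*(-295) = -68543 + 295 = -68248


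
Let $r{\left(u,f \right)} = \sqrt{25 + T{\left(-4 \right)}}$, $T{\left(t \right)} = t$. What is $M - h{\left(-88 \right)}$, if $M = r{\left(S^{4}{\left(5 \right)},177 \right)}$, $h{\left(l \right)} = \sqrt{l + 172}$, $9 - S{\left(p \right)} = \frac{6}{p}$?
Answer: $- \sqrt{21} \approx -4.5826$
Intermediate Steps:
$S{\left(p \right)} = 9 - \frac{6}{p}$
$h{\left(l \right)} = \sqrt{172 + l}$
$r{\left(u,f \right)} = \sqrt{21}$ ($r{\left(u,f \right)} = \sqrt{25 - 4} = \sqrt{21}$)
$M = \sqrt{21} \approx 4.5826$
$M - h{\left(-88 \right)} = \sqrt{21} - \sqrt{172 - 88} = \sqrt{21} - \sqrt{84} = \sqrt{21} - 2 \sqrt{21} = - \sqrt{21}$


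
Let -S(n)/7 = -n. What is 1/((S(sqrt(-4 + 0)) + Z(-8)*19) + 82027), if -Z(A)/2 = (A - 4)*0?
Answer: 82027/6728428925 - 14*I/6728428925 ≈ 1.2191e-5 - 2.0807e-9*I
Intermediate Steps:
Z(A) = 0 (Z(A) = -2*(A - 4)*0 = -2*(-4 + A)*0 = -2*0 = 0)
S(n) = 7*n (S(n) = -(-7)*n = 7*n)
1/((S(sqrt(-4 + 0)) + Z(-8)*19) + 82027) = 1/((7*sqrt(-4 + 0) + 0*19) + 82027) = 1/((7*sqrt(-4) + 0) + 82027) = 1/((7*(2*I) + 0) + 82027) = 1/((14*I + 0) + 82027) = 1/(14*I + 82027) = 1/(82027 + 14*I) = (82027 - 14*I)/6728428925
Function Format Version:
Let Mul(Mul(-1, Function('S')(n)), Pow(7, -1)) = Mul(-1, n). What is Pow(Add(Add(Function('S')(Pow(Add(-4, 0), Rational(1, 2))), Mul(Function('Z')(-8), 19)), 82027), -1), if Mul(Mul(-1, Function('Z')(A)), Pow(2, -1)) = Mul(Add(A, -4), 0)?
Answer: Add(Rational(82027, 6728428925), Mul(Rational(-14, 6728428925), I)) ≈ Add(1.2191e-5, Mul(-2.0807e-9, I))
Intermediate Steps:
Function('Z')(A) = 0 (Function('Z')(A) = Mul(-2, Mul(Add(A, -4), 0)) = Mul(-2, Mul(Add(-4, A), 0)) = Mul(-2, 0) = 0)
Function('S')(n) = Mul(7, n) (Function('S')(n) = Mul(-7, Mul(-1, n)) = Mul(7, n))
Pow(Add(Add(Function('S')(Pow(Add(-4, 0), Rational(1, 2))), Mul(Function('Z')(-8), 19)), 82027), -1) = Pow(Add(Add(Mul(7, Pow(Add(-4, 0), Rational(1, 2))), Mul(0, 19)), 82027), -1) = Pow(Add(Add(Mul(7, Pow(-4, Rational(1, 2))), 0), 82027), -1) = Pow(Add(Add(Mul(7, Mul(2, I)), 0), 82027), -1) = Pow(Add(Add(Mul(14, I), 0), 82027), -1) = Pow(Add(Mul(14, I), 82027), -1) = Pow(Add(82027, Mul(14, I)), -1) = Mul(Rational(1, 6728428925), Add(82027, Mul(-14, I)))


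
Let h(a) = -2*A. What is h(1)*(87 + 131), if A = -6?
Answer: 2616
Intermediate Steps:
h(a) = 12 (h(a) = -2*(-6) = 12)
h(1)*(87 + 131) = 12*(87 + 131) = 12*218 = 2616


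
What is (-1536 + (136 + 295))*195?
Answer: -215475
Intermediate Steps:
(-1536 + (136 + 295))*195 = (-1536 + 431)*195 = -1105*195 = -215475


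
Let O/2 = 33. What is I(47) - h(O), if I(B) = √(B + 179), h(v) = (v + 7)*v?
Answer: -4818 + √226 ≈ -4803.0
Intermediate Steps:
O = 66 (O = 2*33 = 66)
h(v) = v*(7 + v) (h(v) = (7 + v)*v = v*(7 + v))
I(B) = √(179 + B)
I(47) - h(O) = √(179 + 47) - 66*(7 + 66) = √226 - 66*73 = √226 - 1*4818 = √226 - 4818 = -4818 + √226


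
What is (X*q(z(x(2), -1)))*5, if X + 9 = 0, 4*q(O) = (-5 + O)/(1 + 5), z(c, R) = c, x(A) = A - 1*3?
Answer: 45/4 ≈ 11.250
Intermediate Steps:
x(A) = -3 + A (x(A) = A - 3 = -3 + A)
q(O) = -5/24 + O/24 (q(O) = ((-5 + O)/(1 + 5))/4 = ((-5 + O)/6)/4 = ((-5 + O)*(⅙))/4 = (-⅚ + O/6)/4 = -5/24 + O/24)
X = -9 (X = -9 + 0 = -9)
(X*q(z(x(2), -1)))*5 = -9*(-5/24 + (-3 + 2)/24)*5 = -9*(-5/24 + (1/24)*(-1))*5 = -9*(-5/24 - 1/24)*5 = -9*(-¼)*5 = (9/4)*5 = 45/4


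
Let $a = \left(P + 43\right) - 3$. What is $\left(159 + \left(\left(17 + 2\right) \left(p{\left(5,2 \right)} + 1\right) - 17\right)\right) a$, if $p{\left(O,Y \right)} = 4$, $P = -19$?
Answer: $4977$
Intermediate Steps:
$a = 21$ ($a = \left(-19 + 43\right) - 3 = 24 - 3 = 21$)
$\left(159 + \left(\left(17 + 2\right) \left(p{\left(5,2 \right)} + 1\right) - 17\right)\right) a = \left(159 - \left(17 - \left(17 + 2\right) \left(4 + 1\right)\right)\right) 21 = \left(159 + \left(19 \cdot 5 - 17\right)\right) 21 = \left(159 + \left(95 - 17\right)\right) 21 = \left(159 + 78\right) 21 = 237 \cdot 21 = 4977$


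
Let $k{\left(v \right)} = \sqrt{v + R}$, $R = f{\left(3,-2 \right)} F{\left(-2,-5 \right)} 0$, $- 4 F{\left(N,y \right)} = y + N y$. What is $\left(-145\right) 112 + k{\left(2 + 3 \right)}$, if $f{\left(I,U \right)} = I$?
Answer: $-16240 + \sqrt{5} \approx -16238.0$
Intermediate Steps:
$F{\left(N,y \right)} = - \frac{y}{4} - \frac{N y}{4}$ ($F{\left(N,y \right)} = - \frac{y + N y}{4} = - \frac{y}{4} - \frac{N y}{4}$)
$R = 0$ ($R = 3 \left(\left(- \frac{1}{4}\right) \left(-5\right) \left(1 - 2\right)\right) 0 = 3 \left(\left(- \frac{1}{4}\right) \left(-5\right) \left(-1\right)\right) 0 = 3 \left(- \frac{5}{4}\right) 0 = \left(- \frac{15}{4}\right) 0 = 0$)
$k{\left(v \right)} = \sqrt{v}$ ($k{\left(v \right)} = \sqrt{v + 0} = \sqrt{v}$)
$\left(-145\right) 112 + k{\left(2 + 3 \right)} = \left(-145\right) 112 + \sqrt{2 + 3} = -16240 + \sqrt{5}$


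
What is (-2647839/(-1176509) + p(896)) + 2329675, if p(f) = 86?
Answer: 2740987432188/1176509 ≈ 2.3298e+6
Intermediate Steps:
(-2647839/(-1176509) + p(896)) + 2329675 = (-2647839/(-1176509) + 86) + 2329675 = (-2647839*(-1/1176509) + 86) + 2329675 = (2647839/1176509 + 86) + 2329675 = 103827613/1176509 + 2329675 = 2740987432188/1176509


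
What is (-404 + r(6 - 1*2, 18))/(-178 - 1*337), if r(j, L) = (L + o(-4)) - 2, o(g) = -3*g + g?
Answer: 76/103 ≈ 0.73786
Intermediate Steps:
o(g) = -2*g
r(j, L) = 6 + L (r(j, L) = (L - 2*(-4)) - 2 = (L + 8) - 2 = (8 + L) - 2 = 6 + L)
(-404 + r(6 - 1*2, 18))/(-178 - 1*337) = (-404 + (6 + 18))/(-178 - 1*337) = (-404 + 24)/(-178 - 337) = -380/(-515) = -380*(-1/515) = 76/103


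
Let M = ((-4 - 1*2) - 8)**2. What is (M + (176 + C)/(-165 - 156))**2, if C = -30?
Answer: 3940072900/103041 ≈ 38238.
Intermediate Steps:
M = 196 (M = ((-4 - 2) - 8)**2 = (-6 - 8)**2 = (-14)**2 = 196)
(M + (176 + C)/(-165 - 156))**2 = (196 + (176 - 30)/(-165 - 156))**2 = (196 + 146/(-321))**2 = (196 + 146*(-1/321))**2 = (196 - 146/321)**2 = (62770/321)**2 = 3940072900/103041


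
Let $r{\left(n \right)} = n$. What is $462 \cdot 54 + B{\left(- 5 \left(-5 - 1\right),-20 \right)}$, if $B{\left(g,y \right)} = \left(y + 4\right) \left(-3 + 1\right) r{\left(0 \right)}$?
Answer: $24948$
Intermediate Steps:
$B{\left(g,y \right)} = 0$ ($B{\left(g,y \right)} = \left(y + 4\right) \left(-3 + 1\right) 0 = \left(4 + y\right) \left(-2\right) 0 = \left(-8 - 2 y\right) 0 = 0$)
$462 \cdot 54 + B{\left(- 5 \left(-5 - 1\right),-20 \right)} = 462 \cdot 54 + 0 = 24948 + 0 = 24948$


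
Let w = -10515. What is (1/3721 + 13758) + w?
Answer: 12067204/3721 ≈ 3243.0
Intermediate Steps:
(1/3721 + 13758) + w = (1/3721 + 13758) - 10515 = 51193519/3721 - 10515 = 12067204/3721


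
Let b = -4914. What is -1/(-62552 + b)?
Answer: 1/67466 ≈ 1.4822e-5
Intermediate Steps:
-1/(-62552 + b) = -1/(-62552 - 4914) = -1/(-67466) = -1*(-1/67466) = 1/67466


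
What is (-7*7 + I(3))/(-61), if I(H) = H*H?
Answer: 40/61 ≈ 0.65574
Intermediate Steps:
I(H) = H²
(-7*7 + I(3))/(-61) = (-7*7 + 3²)/(-61) = (-49 + 9)*(-1/61) = -40*(-1/61) = 40/61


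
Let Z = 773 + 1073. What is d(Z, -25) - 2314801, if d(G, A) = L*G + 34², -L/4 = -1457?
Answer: 8444843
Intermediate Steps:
L = 5828 (L = -4*(-1457) = 5828)
Z = 1846
d(G, A) = 1156 + 5828*G (d(G, A) = 5828*G + 34² = 5828*G + 1156 = 1156 + 5828*G)
d(Z, -25) - 2314801 = (1156 + 5828*1846) - 2314801 = (1156 + 10758488) - 2314801 = 10759644 - 2314801 = 8444843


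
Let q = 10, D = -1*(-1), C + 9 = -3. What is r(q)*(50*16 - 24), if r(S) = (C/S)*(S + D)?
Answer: -51216/5 ≈ -10243.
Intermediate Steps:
C = -12 (C = -9 - 3 = -12)
D = 1
r(S) = -12*(1 + S)/S (r(S) = (-12/S)*(S + 1) = (-12/S)*(1 + S) = -12*(1 + S)/S)
r(q)*(50*16 - 24) = (-12 - 12/10)*(50*16 - 24) = (-12 - 12*⅒)*(800 - 24) = (-12 - 6/5)*776 = -66/5*776 = -51216/5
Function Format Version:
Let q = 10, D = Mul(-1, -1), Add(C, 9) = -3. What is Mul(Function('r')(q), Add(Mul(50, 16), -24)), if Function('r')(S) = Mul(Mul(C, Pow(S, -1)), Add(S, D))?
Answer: Rational(-51216, 5) ≈ -10243.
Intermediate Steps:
C = -12 (C = Add(-9, -3) = -12)
D = 1
Function('r')(S) = Mul(-12, Pow(S, -1), Add(1, S)) (Function('r')(S) = Mul(Mul(-12, Pow(S, -1)), Add(S, 1)) = Mul(Mul(-12, Pow(S, -1)), Add(1, S)) = Mul(-12, Pow(S, -1), Add(1, S)))
Mul(Function('r')(q), Add(Mul(50, 16), -24)) = Mul(Add(-12, Mul(-12, Pow(10, -1))), Add(Mul(50, 16), -24)) = Mul(Add(-12, Mul(-12, Rational(1, 10))), Add(800, -24)) = Mul(Add(-12, Rational(-6, 5)), 776) = Mul(Rational(-66, 5), 776) = Rational(-51216, 5)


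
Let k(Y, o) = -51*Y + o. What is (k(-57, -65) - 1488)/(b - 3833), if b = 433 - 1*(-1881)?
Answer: -1354/1519 ≈ -0.89138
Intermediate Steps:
b = 2314 (b = 433 + 1881 = 2314)
k(Y, o) = o - 51*Y
(k(-57, -65) - 1488)/(b - 3833) = ((-65 - 51*(-57)) - 1488)/(2314 - 3833) = ((-65 + 2907) - 1488)/(-1519) = (2842 - 1488)*(-1/1519) = 1354*(-1/1519) = -1354/1519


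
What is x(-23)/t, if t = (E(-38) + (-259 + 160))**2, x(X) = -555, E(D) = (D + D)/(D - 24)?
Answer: -533355/9186961 ≈ -0.058056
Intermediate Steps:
E(D) = 2*D/(-24 + D) (E(D) = (2*D)/(-24 + D) = 2*D/(-24 + D))
t = 9186961/961 (t = (2*(-38)/(-24 - 38) + (-259 + 160))**2 = (2*(-38)/(-62) - 99)**2 = (2*(-38)*(-1/62) - 99)**2 = (38/31 - 99)**2 = (-3031/31)**2 = 9186961/961 ≈ 9559.8)
x(-23)/t = -555/9186961/961 = -555*961/9186961 = -533355/9186961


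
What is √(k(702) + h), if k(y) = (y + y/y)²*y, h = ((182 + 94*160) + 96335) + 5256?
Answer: √347051531 ≈ 18629.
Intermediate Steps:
h = 116813 (h = ((182 + 15040) + 96335) + 5256 = (15222 + 96335) + 5256 = 111557 + 5256 = 116813)
k(y) = y*(1 + y)² (k(y) = (y + 1)²*y = (1 + y)²*y = y*(1 + y)²)
√(k(702) + h) = √(702*(1 + 702)² + 116813) = √(702*703² + 116813) = √(702*494209 + 116813) = √(346934718 + 116813) = √347051531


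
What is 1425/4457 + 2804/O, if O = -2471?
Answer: -8976253/11013247 ≈ -0.81504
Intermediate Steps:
1425/4457 + 2804/O = 1425/4457 + 2804/(-2471) = 1425*(1/4457) + 2804*(-1/2471) = 1425/4457 - 2804/2471 = -8976253/11013247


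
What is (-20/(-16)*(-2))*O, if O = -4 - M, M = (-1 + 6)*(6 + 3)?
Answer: 245/2 ≈ 122.50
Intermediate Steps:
M = 45 (M = 5*9 = 45)
O = -49 (O = -4 - 1*45 = -4 - 45 = -49)
(-20/(-16)*(-2))*O = (-20/(-16)*(-2))*(-49) = (-20*(-1/16)*(-2))*(-49) = ((5/4)*(-2))*(-49) = -5/2*(-49) = 245/2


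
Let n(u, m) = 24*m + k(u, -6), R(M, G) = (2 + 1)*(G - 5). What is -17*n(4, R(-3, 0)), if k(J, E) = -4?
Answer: 6188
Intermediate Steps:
R(M, G) = -15 + 3*G (R(M, G) = 3*(-5 + G) = -15 + 3*G)
n(u, m) = -4 + 24*m (n(u, m) = 24*m - 4 = -4 + 24*m)
-17*n(4, R(-3, 0)) = -17*(-4 + 24*(-15 + 3*0)) = -17*(-4 + 24*(-15 + 0)) = -17*(-4 + 24*(-15)) = -17*(-4 - 360) = -17*(-364) = 6188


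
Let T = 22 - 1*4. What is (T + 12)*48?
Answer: 1440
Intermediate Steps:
T = 18 (T = 22 - 4 = 18)
(T + 12)*48 = (18 + 12)*48 = 30*48 = 1440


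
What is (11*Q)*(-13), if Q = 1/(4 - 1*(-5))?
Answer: -143/9 ≈ -15.889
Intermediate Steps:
Q = ⅑ (Q = 1/(4 + 5) = 1/9 = ⅑ ≈ 0.11111)
(11*Q)*(-13) = (11*(⅑))*(-13) = (11/9)*(-13) = -143/9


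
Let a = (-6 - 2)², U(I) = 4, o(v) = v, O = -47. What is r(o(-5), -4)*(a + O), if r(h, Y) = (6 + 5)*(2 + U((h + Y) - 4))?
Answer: 1122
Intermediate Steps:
r(h, Y) = 66 (r(h, Y) = (6 + 5)*(2 + 4) = 11*6 = 66)
a = 64 (a = (-8)² = 64)
r(o(-5), -4)*(a + O) = 66*(64 - 47) = 66*17 = 1122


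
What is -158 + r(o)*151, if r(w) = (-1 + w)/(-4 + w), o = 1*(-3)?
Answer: -502/7 ≈ -71.714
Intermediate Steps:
o = -3
r(w) = (-1 + w)/(-4 + w)
-158 + r(o)*151 = -158 + ((-1 - 3)/(-4 - 3))*151 = -158 + (-4/(-7))*151 = -158 - ⅐*(-4)*151 = -158 + (4/7)*151 = -158 + 604/7 = -502/7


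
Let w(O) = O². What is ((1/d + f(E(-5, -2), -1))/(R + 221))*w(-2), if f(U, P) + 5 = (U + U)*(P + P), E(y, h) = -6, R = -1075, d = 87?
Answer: -3308/37149 ≈ -0.089047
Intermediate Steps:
f(U, P) = -5 + 4*P*U (f(U, P) = -5 + (U + U)*(P + P) = -5 + (2*U)*(2*P) = -5 + 4*P*U)
((1/d + f(E(-5, -2), -1))/(R + 221))*w(-2) = ((1/87 + (-5 + 4*(-1)*(-6)))/(-1075 + 221))*(-2)² = ((1/87 + (-5 + 24))/(-854))*4 = ((1/87 + 19)*(-1/854))*4 = ((1654/87)*(-1/854))*4 = -827/37149*4 = -3308/37149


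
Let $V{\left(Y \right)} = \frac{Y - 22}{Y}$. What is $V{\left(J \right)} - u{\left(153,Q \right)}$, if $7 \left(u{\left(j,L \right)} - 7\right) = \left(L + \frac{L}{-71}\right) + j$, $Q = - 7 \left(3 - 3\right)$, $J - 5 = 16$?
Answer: $- \frac{607}{21} \approx -28.905$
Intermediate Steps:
$J = 21$ ($J = 5 + 16 = 21$)
$Q = 0$ ($Q = \left(-7\right) 0 = 0$)
$V{\left(Y \right)} = \frac{-22 + Y}{Y}$
$u{\left(j,L \right)} = 7 + \frac{j}{7} + \frac{10 L}{71}$ ($u{\left(j,L \right)} = 7 + \frac{\left(L + \frac{L}{-71}\right) + j}{7} = 7 + \frac{\left(L + L \left(- \frac{1}{71}\right)\right) + j}{7} = 7 + \frac{\left(L - \frac{L}{71}\right) + j}{7} = 7 + \frac{\frac{70 L}{71} + j}{7} = 7 + \frac{j + \frac{70 L}{71}}{7} = 7 + \left(\frac{j}{7} + \frac{10 L}{71}\right) = 7 + \frac{j}{7} + \frac{10 L}{71}$)
$V{\left(J \right)} - u{\left(153,Q \right)} = \frac{-22 + 21}{21} - \left(7 + \frac{1}{7} \cdot 153 + \frac{10}{71} \cdot 0\right) = \frac{1}{21} \left(-1\right) - \left(7 + \frac{153}{7} + 0\right) = - \frac{1}{21} - \frac{202}{7} = - \frac{607}{21}$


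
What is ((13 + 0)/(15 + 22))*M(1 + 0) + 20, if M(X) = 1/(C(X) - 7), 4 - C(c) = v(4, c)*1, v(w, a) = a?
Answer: 2947/148 ≈ 19.912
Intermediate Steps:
C(c) = 4 - c
M(X) = 1/(-3 - X) (M(X) = 1/((4 - X) - 7) = 1/(-3 - X))
((13 + 0)/(15 + 22))*M(1 + 0) + 20 = ((13 + 0)/(15 + 22))*(-1/(3 + (1 + 0))) + 20 = (13/37)*(-1/(3 + 1)) + 20 = (13*(1/37))*(-1/4) + 20 = 13*(-1*1/4)/37 + 20 = (13/37)*(-1/4) + 20 = -13/148 + 20 = 2947/148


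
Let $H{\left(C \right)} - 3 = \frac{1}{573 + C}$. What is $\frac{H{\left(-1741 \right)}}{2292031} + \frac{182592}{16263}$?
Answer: $\frac{54312853045825}{4837505619856} \approx 11.227$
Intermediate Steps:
$H{\left(C \right)} = 3 + \frac{1}{573 + C}$
$\frac{H{\left(-1741 \right)}}{2292031} + \frac{182592}{16263} = \frac{\frac{1}{573 - 1741} \left(1720 + 3 \left(-1741\right)\right)}{2292031} + \frac{182592}{16263} = \frac{1720 - 5223}{-1168} \cdot \frac{1}{2292031} + 182592 \cdot \frac{1}{16263} = \left(- \frac{1}{1168}\right) \left(-3503\right) \frac{1}{2292031} + \frac{20288}{1807} = \frac{3503}{1168} \cdot \frac{1}{2292031} + \frac{20288}{1807} = \frac{3503}{2677092208} + \frac{20288}{1807} = \frac{54312853045825}{4837505619856}$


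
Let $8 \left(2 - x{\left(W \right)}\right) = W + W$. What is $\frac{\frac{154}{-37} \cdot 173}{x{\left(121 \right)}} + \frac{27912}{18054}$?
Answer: $\frac{340113124}{12580629} \approx 27.035$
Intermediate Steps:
$x{\left(W \right)} = 2 - \frac{W}{4}$ ($x{\left(W \right)} = 2 - \frac{W + W}{8} = 2 - \frac{2 W}{8} = 2 - \frac{W}{4}$)
$\frac{\frac{154}{-37} \cdot 173}{x{\left(121 \right)}} + \frac{27912}{18054} = \frac{\frac{154}{-37} \cdot 173}{2 - \frac{121}{4}} + \frac{27912}{18054} = \frac{154 \left(- \frac{1}{37}\right) 173}{2 - \frac{121}{4}} + 27912 \cdot \frac{1}{18054} = \frac{\left(- \frac{154}{37}\right) 173}{- \frac{113}{4}} + \frac{4652}{3009} = \left(- \frac{26642}{37}\right) \left(- \frac{4}{113}\right) + \frac{4652}{3009} = \frac{106568}{4181} + \frac{4652}{3009} = \frac{340113124}{12580629}$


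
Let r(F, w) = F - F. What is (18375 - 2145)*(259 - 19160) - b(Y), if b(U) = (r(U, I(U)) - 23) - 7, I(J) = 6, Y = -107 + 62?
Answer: -306763200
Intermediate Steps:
Y = -45
r(F, w) = 0
b(U) = -30 (b(U) = (0 - 23) - 7 = -23 - 7 = -30)
(18375 - 2145)*(259 - 19160) - b(Y) = (18375 - 2145)*(259 - 19160) - 1*(-30) = 16230*(-18901) + 30 = -306763230 + 30 = -306763200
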